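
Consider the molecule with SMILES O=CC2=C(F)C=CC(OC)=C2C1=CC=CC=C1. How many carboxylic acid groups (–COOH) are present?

0

Scan the SMILES for the carboxylic acid motif — none present.
Groups that are present: 1 aldehyde, 1 ether.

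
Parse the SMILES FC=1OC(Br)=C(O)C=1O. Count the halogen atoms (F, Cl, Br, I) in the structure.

Halogen atoms appear at heavy-atom positions 1, 5 (1×Br, 1×F).
Other groups present: 2 hydroxyl.
Halogen count: 2.

2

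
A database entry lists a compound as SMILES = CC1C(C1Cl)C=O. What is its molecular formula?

C5H7ClO

Walk through each heavy atom and fill implicit hydrogens from standard valence (C 4, N 3, O 2, S 2, halogen 1):
  atom 1: C, bond orders sum to 1 (valence 4) → 3 H
  atom 2: C, bond orders sum to 3 (valence 4) → 1 H
  atom 3: C, bond orders sum to 3 (valence 4) → 1 H
  atom 4: C, bond orders sum to 3 (valence 4) → 1 H
  atom 5: Cl (halogen, monovalent) → 0 H
  atom 6: C, bond orders sum to 3 (valence 4) → 1 H
  atom 7: O, bond orders sum to 2 (valence 2) → 0 H
Totals → C:5, H:7, Cl:1, O:1.
In Hill order: C5H7ClO.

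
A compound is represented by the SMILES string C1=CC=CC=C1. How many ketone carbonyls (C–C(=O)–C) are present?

0

Scan the SMILES for the ketone motif — none present.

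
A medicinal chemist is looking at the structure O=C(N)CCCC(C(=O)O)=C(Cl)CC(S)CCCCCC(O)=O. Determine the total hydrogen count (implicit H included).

Walk through each heavy atom and fill implicit hydrogens from standard valence (C 4, N 3, O 2, S 2, halogen 1):
  atom 1: O, bond orders sum to 2 (valence 2) → 0 H
  atom 2: C, bond orders sum to 4 (valence 4) → 0 H
  atom 3: N, bond orders sum to 1 (valence 3) → 2 H
  atom 4: C, bond orders sum to 2 (valence 4) → 2 H
  atom 5: C, bond orders sum to 2 (valence 4) → 2 H
  atom 6: C, bond orders sum to 2 (valence 4) → 2 H
  atom 7: C, bond orders sum to 4 (valence 4) → 0 H
  atom 8: C, bond orders sum to 4 (valence 4) → 0 H
  atom 9: O, bond orders sum to 2 (valence 2) → 0 H
  atom 10: O, bond orders sum to 1 (valence 2) → 1 H
  atom 11: C, bond orders sum to 4 (valence 4) → 0 H
  atom 12: Cl (halogen, monovalent) → 0 H
  atom 13: C, bond orders sum to 2 (valence 4) → 2 H
  atom 14: C, bond orders sum to 3 (valence 4) → 1 H
  atom 15: S, bond orders sum to 1 (valence 2) → 1 H
  atom 16: C, bond orders sum to 2 (valence 4) → 2 H
  atom 17: C, bond orders sum to 2 (valence 4) → 2 H
  atom 18: C, bond orders sum to 2 (valence 4) → 2 H
  atom 19: C, bond orders sum to 2 (valence 4) → 2 H
  atom 20: C, bond orders sum to 2 (valence 4) → 2 H
  atom 21: C, bond orders sum to 4 (valence 4) → 0 H
  atom 22: O, bond orders sum to 1 (valence 2) → 1 H
  atom 23: O, bond orders sum to 2 (valence 2) → 0 H
Total hydrogens: 24.

24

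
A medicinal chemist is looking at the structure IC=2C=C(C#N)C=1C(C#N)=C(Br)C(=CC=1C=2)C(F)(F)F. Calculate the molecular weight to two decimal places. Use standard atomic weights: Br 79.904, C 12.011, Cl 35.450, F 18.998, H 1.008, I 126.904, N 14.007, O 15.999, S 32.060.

450.98 g/mol

First, the molecular formula is C13H3BrF3IN2 (counting implicit H from valence).
  Br: 1 × 79.904 = 79.904
  C: 13 × 12.011 = 156.143
  F: 3 × 18.998 = 56.994
  H: 3 × 1.008 = 3.024
  I: 1 × 126.904 = 126.904
  N: 2 × 14.007 = 28.014
Sum: 1×79.904 + 13×12.011 + 3×18.998 + 3×1.008 + 1×126.904 + 2×14.007 = 450.983 → 450.98 g/mol.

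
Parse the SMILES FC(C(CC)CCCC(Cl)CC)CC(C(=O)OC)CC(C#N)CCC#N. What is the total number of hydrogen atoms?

32

Walk through each heavy atom and fill implicit hydrogens from standard valence (C 4, N 3, O 2, S 2, halogen 1):
  atom 1: F (halogen, monovalent) → 0 H
  atom 2: C, bond orders sum to 3 (valence 4) → 1 H
  atom 3: C, bond orders sum to 3 (valence 4) → 1 H
  atom 4: C, bond orders sum to 2 (valence 4) → 2 H
  atom 5: C, bond orders sum to 1 (valence 4) → 3 H
  atom 6: C, bond orders sum to 2 (valence 4) → 2 H
  atom 7: C, bond orders sum to 2 (valence 4) → 2 H
  atom 8: C, bond orders sum to 2 (valence 4) → 2 H
  atom 9: C, bond orders sum to 3 (valence 4) → 1 H
  atom 10: Cl (halogen, monovalent) → 0 H
  atom 11: C, bond orders sum to 2 (valence 4) → 2 H
  atom 12: C, bond orders sum to 1 (valence 4) → 3 H
  atom 13: C, bond orders sum to 2 (valence 4) → 2 H
  atom 14: C, bond orders sum to 3 (valence 4) → 1 H
  atom 15: C, bond orders sum to 4 (valence 4) → 0 H
  atom 16: O, bond orders sum to 2 (valence 2) → 0 H
  atom 17: O, bond orders sum to 2 (valence 2) → 0 H
  atom 18: C, bond orders sum to 1 (valence 4) → 3 H
  atom 19: C, bond orders sum to 2 (valence 4) → 2 H
  atom 20: C, bond orders sum to 3 (valence 4) → 1 H
  atom 21: C, bond orders sum to 4 (valence 4) → 0 H
  atom 22: N, bond orders sum to 3 (valence 3) → 0 H
  atom 23: C, bond orders sum to 2 (valence 4) → 2 H
  atom 24: C, bond orders sum to 2 (valence 4) → 2 H
  atom 25: C, bond orders sum to 4 (valence 4) → 0 H
  atom 26: N, bond orders sum to 3 (valence 3) → 0 H
Total hydrogens: 32.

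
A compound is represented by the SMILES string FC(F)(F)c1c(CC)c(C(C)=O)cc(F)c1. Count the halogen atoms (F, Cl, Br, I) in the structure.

4

Halogen atoms appear at heavy-atom positions 1, 3, 4, 15 (4×F).
Other groups present: 1 ketone.
Halogen count: 4.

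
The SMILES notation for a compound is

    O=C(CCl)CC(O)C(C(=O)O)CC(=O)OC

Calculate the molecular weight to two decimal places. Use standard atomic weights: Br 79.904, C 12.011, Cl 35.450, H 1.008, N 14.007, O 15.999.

252.65 g/mol

First, the molecular formula is C9H13ClO6 (counting implicit H from valence).
  C: 9 × 12.011 = 108.099
  Cl: 1 × 35.450 = 35.450
  H: 13 × 1.008 = 13.104
  O: 6 × 15.999 = 95.994
Sum: 9×12.011 + 1×35.450 + 13×1.008 + 6×15.999 = 252.647 → 252.65 g/mol.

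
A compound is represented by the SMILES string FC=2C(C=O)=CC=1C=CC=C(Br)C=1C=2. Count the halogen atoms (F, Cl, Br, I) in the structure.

Halogen atoms appear at heavy-atom positions 1, 12 (1×Br, 1×F).
Other groups present: 1 aldehyde.
Halogen count: 2.

2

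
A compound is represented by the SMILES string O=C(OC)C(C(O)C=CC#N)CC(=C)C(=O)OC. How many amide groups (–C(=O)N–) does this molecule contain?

Scan the SMILES for the amide motif — none present.
Groups that are present: 2 alkene, 2 ester, 1 hydroxyl, 1 nitrile.

0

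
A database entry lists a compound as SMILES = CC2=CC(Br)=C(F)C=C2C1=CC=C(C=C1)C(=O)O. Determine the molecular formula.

Walk through each heavy atom and fill implicit hydrogens from standard valence (C 4, N 3, O 2, S 2, halogen 1):
  atom 1: C, bond orders sum to 1 (valence 4) → 3 H
  atom 2: C, bond orders sum to 4 (valence 4) → 0 H
  atom 3: C, bond orders sum to 3 (valence 4) → 1 H
  atom 4: C, bond orders sum to 4 (valence 4) → 0 H
  atom 5: Br (halogen, monovalent) → 0 H
  atom 6: C, bond orders sum to 4 (valence 4) → 0 H
  atom 7: F (halogen, monovalent) → 0 H
  atom 8: C, bond orders sum to 3 (valence 4) → 1 H
  atom 9: C, bond orders sum to 4 (valence 4) → 0 H
  atom 10: C, bond orders sum to 4 (valence 4) → 0 H
  atom 11: C, bond orders sum to 3 (valence 4) → 1 H
  atom 12: C, bond orders sum to 3 (valence 4) → 1 H
  atom 13: C, bond orders sum to 4 (valence 4) → 0 H
  atom 14: C, bond orders sum to 3 (valence 4) → 1 H
  atom 15: C, bond orders sum to 3 (valence 4) → 1 H
  atom 16: C, bond orders sum to 4 (valence 4) → 0 H
  atom 17: O, bond orders sum to 2 (valence 2) → 0 H
  atom 18: O, bond orders sum to 1 (valence 2) → 1 H
Totals → C:14, H:10, Br:1, F:1, O:2.

C14H10BrFO2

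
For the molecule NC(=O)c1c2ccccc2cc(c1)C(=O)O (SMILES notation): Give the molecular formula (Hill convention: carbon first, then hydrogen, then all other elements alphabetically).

Walk through each heavy atom and fill implicit hydrogens from standard valence (C 4, N 3, O 2, S 2, halogen 1); for lowercase aromatic atoms, an aromatic c carries 1 H when it has two neighbours and 0 H with three, and aromatic n carries 0 H:
  atom 1: N, bond orders sum to 1 (valence 3) → 2 H
  atom 2: C, bond orders sum to 4 (valence 4) → 0 H
  atom 3: O, bond orders sum to 2 (valence 2) → 0 H
  atom 4: aromatic c, 3 neighbours → 0 H
  atom 5: aromatic c, 3 neighbours → 0 H
  atom 6: aromatic c, 2 neighbours → 1 H
  atom 7: aromatic c, 2 neighbours → 1 H
  atom 8: aromatic c, 2 neighbours → 1 H
  atom 9: aromatic c, 2 neighbours → 1 H
  atom 10: aromatic c, 3 neighbours → 0 H
  atom 11: aromatic c, 2 neighbours → 1 H
  atom 12: aromatic c, 3 neighbours → 0 H
  atom 13: aromatic c, 2 neighbours → 1 H
  atom 14: C, bond orders sum to 4 (valence 4) → 0 H
  atom 15: O, bond orders sum to 2 (valence 2) → 0 H
  atom 16: O, bond orders sum to 1 (valence 2) → 1 H
Totals → C:12, H:9, N:1, O:3.

C12H9NO3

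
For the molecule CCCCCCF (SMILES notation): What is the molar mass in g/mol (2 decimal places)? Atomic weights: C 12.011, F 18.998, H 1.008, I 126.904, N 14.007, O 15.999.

104.17 g/mol

First, the molecular formula is C6H13F (counting implicit H from valence).
  C: 6 × 12.011 = 72.066
  F: 1 × 18.998 = 18.998
  H: 13 × 1.008 = 13.104
Sum: 6×12.011 + 1×18.998 + 13×1.008 = 104.168 → 104.17 g/mol.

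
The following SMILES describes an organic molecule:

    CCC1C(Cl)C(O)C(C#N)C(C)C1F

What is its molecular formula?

C10H15ClFNO

Walk through each heavy atom and fill implicit hydrogens from standard valence (C 4, N 3, O 2, S 2, halogen 1):
  atom 1: C, bond orders sum to 1 (valence 4) → 3 H
  atom 2: C, bond orders sum to 2 (valence 4) → 2 H
  atom 3: C, bond orders sum to 3 (valence 4) → 1 H
  atom 4: C, bond orders sum to 3 (valence 4) → 1 H
  atom 5: Cl (halogen, monovalent) → 0 H
  atom 6: C, bond orders sum to 3 (valence 4) → 1 H
  atom 7: O, bond orders sum to 1 (valence 2) → 1 H
  atom 8: C, bond orders sum to 3 (valence 4) → 1 H
  atom 9: C, bond orders sum to 4 (valence 4) → 0 H
  atom 10: N, bond orders sum to 3 (valence 3) → 0 H
  atom 11: C, bond orders sum to 3 (valence 4) → 1 H
  atom 12: C, bond orders sum to 1 (valence 4) → 3 H
  atom 13: C, bond orders sum to 3 (valence 4) → 1 H
  atom 14: F (halogen, monovalent) → 0 H
Totals → C:10, H:15, Cl:1, F:1, N:1, O:1.
In Hill order: C10H15ClFNO.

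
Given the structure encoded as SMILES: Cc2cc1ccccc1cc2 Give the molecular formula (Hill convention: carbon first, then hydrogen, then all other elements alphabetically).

Walk through each heavy atom and fill implicit hydrogens from standard valence (C 4, N 3, O 2, S 2, halogen 1); for lowercase aromatic atoms, an aromatic c carries 1 H when it has two neighbours and 0 H with three, and aromatic n carries 0 H:
  atom 1: C, bond orders sum to 1 (valence 4) → 3 H
  atom 2: aromatic c, 3 neighbours → 0 H
  atom 3: aromatic c, 2 neighbours → 1 H
  atom 4: aromatic c, 3 neighbours → 0 H
  atom 5: aromatic c, 2 neighbours → 1 H
  atom 6: aromatic c, 2 neighbours → 1 H
  atom 7: aromatic c, 2 neighbours → 1 H
  atom 8: aromatic c, 2 neighbours → 1 H
  atom 9: aromatic c, 3 neighbours → 0 H
  atom 10: aromatic c, 2 neighbours → 1 H
  atom 11: aromatic c, 2 neighbours → 1 H
Totals → C:11, H:10.

C11H10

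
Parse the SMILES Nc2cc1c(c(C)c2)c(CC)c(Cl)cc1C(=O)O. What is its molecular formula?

C14H14ClNO2

Walk through each heavy atom and fill implicit hydrogens from standard valence (C 4, N 3, O 2, S 2, halogen 1); for lowercase aromatic atoms, an aromatic c carries 1 H when it has two neighbours and 0 H with three, and aromatic n carries 0 H:
  atom 1: N, bond orders sum to 1 (valence 3) → 2 H
  atom 2: aromatic c, 3 neighbours → 0 H
  atom 3: aromatic c, 2 neighbours → 1 H
  atom 4: aromatic c, 3 neighbours → 0 H
  atom 5: aromatic c, 3 neighbours → 0 H
  atom 6: aromatic c, 3 neighbours → 0 H
  atom 7: C, bond orders sum to 1 (valence 4) → 3 H
  atom 8: aromatic c, 2 neighbours → 1 H
  atom 9: aromatic c, 3 neighbours → 0 H
  atom 10: C, bond orders sum to 2 (valence 4) → 2 H
  atom 11: C, bond orders sum to 1 (valence 4) → 3 H
  atom 12: aromatic c, 3 neighbours → 0 H
  atom 13: Cl (halogen, monovalent) → 0 H
  atom 14: aromatic c, 2 neighbours → 1 H
  atom 15: aromatic c, 3 neighbours → 0 H
  atom 16: C, bond orders sum to 4 (valence 4) → 0 H
  atom 17: O, bond orders sum to 2 (valence 2) → 0 H
  atom 18: O, bond orders sum to 1 (valence 2) → 1 H
Totals → C:14, H:14, Cl:1, N:1, O:2.
In Hill order: C14H14ClNO2.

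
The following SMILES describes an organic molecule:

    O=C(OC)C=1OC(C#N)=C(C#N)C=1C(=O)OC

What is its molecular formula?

C10H6N2O5

Walk through each heavy atom and fill implicit hydrogens from standard valence (C 4, N 3, O 2, S 2, halogen 1):
  atom 1: O, bond orders sum to 2 (valence 2) → 0 H
  atom 2: C, bond orders sum to 4 (valence 4) → 0 H
  atom 3: O, bond orders sum to 2 (valence 2) → 0 H
  atom 4: C, bond orders sum to 1 (valence 4) → 3 H
  atom 5: C, bond orders sum to 4 (valence 4) → 0 H
  atom 6: O, bond orders sum to 2 (valence 2) → 0 H
  atom 7: C, bond orders sum to 4 (valence 4) → 0 H
  atom 8: C, bond orders sum to 4 (valence 4) → 0 H
  atom 9: N, bond orders sum to 3 (valence 3) → 0 H
  atom 10: C, bond orders sum to 4 (valence 4) → 0 H
  atom 11: C, bond orders sum to 4 (valence 4) → 0 H
  atom 12: N, bond orders sum to 3 (valence 3) → 0 H
  atom 13: C, bond orders sum to 4 (valence 4) → 0 H
  atom 14: C, bond orders sum to 4 (valence 4) → 0 H
  atom 15: O, bond orders sum to 2 (valence 2) → 0 H
  atom 16: O, bond orders sum to 2 (valence 2) → 0 H
  atom 17: C, bond orders sum to 1 (valence 4) → 3 H
Totals → C:10, H:6, N:2, O:5.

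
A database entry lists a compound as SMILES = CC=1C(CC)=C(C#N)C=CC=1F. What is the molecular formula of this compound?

Walk through each heavy atom and fill implicit hydrogens from standard valence (C 4, N 3, O 2, S 2, halogen 1):
  atom 1: C, bond orders sum to 1 (valence 4) → 3 H
  atom 2: C, bond orders sum to 4 (valence 4) → 0 H
  atom 3: C, bond orders sum to 4 (valence 4) → 0 H
  atom 4: C, bond orders sum to 2 (valence 4) → 2 H
  atom 5: C, bond orders sum to 1 (valence 4) → 3 H
  atom 6: C, bond orders sum to 4 (valence 4) → 0 H
  atom 7: C, bond orders sum to 4 (valence 4) → 0 H
  atom 8: N, bond orders sum to 3 (valence 3) → 0 H
  atom 9: C, bond orders sum to 3 (valence 4) → 1 H
  atom 10: C, bond orders sum to 3 (valence 4) → 1 H
  atom 11: C, bond orders sum to 4 (valence 4) → 0 H
  atom 12: F (halogen, monovalent) → 0 H
Totals → C:10, H:10, F:1, N:1.

C10H10FN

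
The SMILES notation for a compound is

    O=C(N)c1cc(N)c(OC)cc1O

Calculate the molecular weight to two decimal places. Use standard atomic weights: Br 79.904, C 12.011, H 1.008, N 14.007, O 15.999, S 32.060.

182.18 g/mol

First, the molecular formula is C8H10N2O3 (counting implicit H from valence).
  C: 8 × 12.011 = 96.088
  H: 10 × 1.008 = 10.080
  N: 2 × 14.007 = 28.014
  O: 3 × 15.999 = 47.997
Sum: 8×12.011 + 10×1.008 + 2×14.007 + 3×15.999 = 182.179 → 182.18 g/mol.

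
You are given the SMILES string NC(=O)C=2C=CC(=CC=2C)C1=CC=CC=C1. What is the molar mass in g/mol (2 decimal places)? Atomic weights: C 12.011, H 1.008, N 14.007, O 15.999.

First, the molecular formula is C14H13NO (counting implicit H from valence).
  C: 14 × 12.011 = 168.154
  H: 13 × 1.008 = 13.104
  N: 1 × 14.007 = 14.007
  O: 1 × 15.999 = 15.999
Sum: 14×12.011 + 13×1.008 + 1×14.007 + 1×15.999 = 211.264 → 211.26 g/mol.

211.26 g/mol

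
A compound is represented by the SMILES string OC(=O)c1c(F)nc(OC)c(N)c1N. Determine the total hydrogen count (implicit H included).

8

Walk through each heavy atom and fill implicit hydrogens from standard valence (C 4, N 3, O 2, S 2, halogen 1); for lowercase aromatic atoms, an aromatic c carries 1 H when it has two neighbours and 0 H with three, and aromatic n carries 0 H:
  atom 1: O, bond orders sum to 1 (valence 2) → 1 H
  atom 2: C, bond orders sum to 4 (valence 4) → 0 H
  atom 3: O, bond orders sum to 2 (valence 2) → 0 H
  atom 4: aromatic c, 3 neighbours → 0 H
  atom 5: aromatic c, 3 neighbours → 0 H
  atom 6: F (halogen, monovalent) → 0 H
  atom 7: aromatic n, 2 neighbours → 0 H
  atom 8: aromatic c, 3 neighbours → 0 H
  atom 9: O, bond orders sum to 2 (valence 2) → 0 H
  atom 10: C, bond orders sum to 1 (valence 4) → 3 H
  atom 11: aromatic c, 3 neighbours → 0 H
  atom 12: N, bond orders sum to 1 (valence 3) → 2 H
  atom 13: aromatic c, 3 neighbours → 0 H
  atom 14: N, bond orders sum to 1 (valence 3) → 2 H
Total hydrogens: 8.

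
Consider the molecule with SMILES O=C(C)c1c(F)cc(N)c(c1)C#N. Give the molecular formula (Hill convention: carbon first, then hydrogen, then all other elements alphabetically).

Walk through each heavy atom and fill implicit hydrogens from standard valence (C 4, N 3, O 2, S 2, halogen 1); for lowercase aromatic atoms, an aromatic c carries 1 H when it has two neighbours and 0 H with three, and aromatic n carries 0 H:
  atom 1: O, bond orders sum to 2 (valence 2) → 0 H
  atom 2: C, bond orders sum to 4 (valence 4) → 0 H
  atom 3: C, bond orders sum to 1 (valence 4) → 3 H
  atom 4: aromatic c, 3 neighbours → 0 H
  atom 5: aromatic c, 3 neighbours → 0 H
  atom 6: F (halogen, monovalent) → 0 H
  atom 7: aromatic c, 2 neighbours → 1 H
  atom 8: aromatic c, 3 neighbours → 0 H
  atom 9: N, bond orders sum to 1 (valence 3) → 2 H
  atom 10: aromatic c, 3 neighbours → 0 H
  atom 11: aromatic c, 2 neighbours → 1 H
  atom 12: C, bond orders sum to 4 (valence 4) → 0 H
  atom 13: N, bond orders sum to 3 (valence 3) → 0 H
Totals → C:9, H:7, F:1, N:2, O:1.
In Hill order: C9H7FN2O.

C9H7FN2O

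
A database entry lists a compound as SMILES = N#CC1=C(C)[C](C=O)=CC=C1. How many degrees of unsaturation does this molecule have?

7

Molecular formula: C9H7NO.
DoU = (2C + 2 + N − H − X) / 2, where X is the halogen count and O/S are ignored.
    = (2·9 + 2 + 1 − 7 − 0) / 2 = 14 / 2 = 7.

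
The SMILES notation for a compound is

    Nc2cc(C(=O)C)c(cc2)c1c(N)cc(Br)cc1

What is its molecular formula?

Walk through each heavy atom and fill implicit hydrogens from standard valence (C 4, N 3, O 2, S 2, halogen 1); for lowercase aromatic atoms, an aromatic c carries 1 H when it has two neighbours and 0 H with three, and aromatic n carries 0 H:
  atom 1: N, bond orders sum to 1 (valence 3) → 2 H
  atom 2: aromatic c, 3 neighbours → 0 H
  atom 3: aromatic c, 2 neighbours → 1 H
  atom 4: aromatic c, 3 neighbours → 0 H
  atom 5: C, bond orders sum to 4 (valence 4) → 0 H
  atom 6: O, bond orders sum to 2 (valence 2) → 0 H
  atom 7: C, bond orders sum to 1 (valence 4) → 3 H
  atom 8: aromatic c, 3 neighbours → 0 H
  atom 9: aromatic c, 2 neighbours → 1 H
  atom 10: aromatic c, 2 neighbours → 1 H
  atom 11: aromatic c, 3 neighbours → 0 H
  atom 12: aromatic c, 3 neighbours → 0 H
  atom 13: N, bond orders sum to 1 (valence 3) → 2 H
  atom 14: aromatic c, 2 neighbours → 1 H
  atom 15: aromatic c, 3 neighbours → 0 H
  atom 16: Br (halogen, monovalent) → 0 H
  atom 17: aromatic c, 2 neighbours → 1 H
  atom 18: aromatic c, 2 neighbours → 1 H
Totals → C:14, H:13, Br:1, N:2, O:1.
In Hill order: C14H13BrN2O.

C14H13BrN2O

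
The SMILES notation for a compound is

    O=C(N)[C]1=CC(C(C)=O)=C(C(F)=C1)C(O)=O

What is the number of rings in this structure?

In SMILES, each pair of matching ring-closure digits denotes one ring-closing bond; the number of such bonds equals the number of independent rings.
Ring-closure bonds here: 1.

1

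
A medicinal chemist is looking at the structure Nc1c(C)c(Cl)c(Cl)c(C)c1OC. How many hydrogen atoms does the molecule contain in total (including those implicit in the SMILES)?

Walk through each heavy atom and fill implicit hydrogens from standard valence (C 4, N 3, O 2, S 2, halogen 1); for lowercase aromatic atoms, an aromatic c carries 1 H when it has two neighbours and 0 H with three, and aromatic n carries 0 H:
  atom 1: N, bond orders sum to 1 (valence 3) → 2 H
  atom 2: aromatic c, 3 neighbours → 0 H
  atom 3: aromatic c, 3 neighbours → 0 H
  atom 4: C, bond orders sum to 1 (valence 4) → 3 H
  atom 5: aromatic c, 3 neighbours → 0 H
  atom 6: Cl (halogen, monovalent) → 0 H
  atom 7: aromatic c, 3 neighbours → 0 H
  atom 8: Cl (halogen, monovalent) → 0 H
  atom 9: aromatic c, 3 neighbours → 0 H
  atom 10: C, bond orders sum to 1 (valence 4) → 3 H
  atom 11: aromatic c, 3 neighbours → 0 H
  atom 12: O, bond orders sum to 2 (valence 2) → 0 H
  atom 13: C, bond orders sum to 1 (valence 4) → 3 H
Total hydrogens: 11.

11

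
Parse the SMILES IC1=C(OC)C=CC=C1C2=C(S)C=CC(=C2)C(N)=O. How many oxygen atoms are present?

2

Scan the SMILES for O atoms (remember two-letter symbols like Cl and Br are single atoms).
Oxygen count: 2.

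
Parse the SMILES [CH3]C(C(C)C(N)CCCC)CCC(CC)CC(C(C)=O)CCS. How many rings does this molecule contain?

In SMILES, each pair of matching ring-closure digits denotes one ring-closing bond; the number of such bonds equals the number of independent rings.
Ring-closure bonds here: 0.

0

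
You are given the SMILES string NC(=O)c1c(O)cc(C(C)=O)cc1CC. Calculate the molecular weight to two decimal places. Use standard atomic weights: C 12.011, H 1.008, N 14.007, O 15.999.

First, the molecular formula is C11H13NO3 (counting implicit H from valence).
  C: 11 × 12.011 = 132.121
  H: 13 × 1.008 = 13.104
  N: 1 × 14.007 = 14.007
  O: 3 × 15.999 = 47.997
Sum: 11×12.011 + 13×1.008 + 1×14.007 + 3×15.999 = 207.229 → 207.23 g/mol.

207.23 g/mol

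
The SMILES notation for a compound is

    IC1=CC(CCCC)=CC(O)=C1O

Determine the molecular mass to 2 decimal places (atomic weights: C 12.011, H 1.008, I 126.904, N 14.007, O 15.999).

292.12 g/mol

First, the molecular formula is C10H13IO2 (counting implicit H from valence).
  C: 10 × 12.011 = 120.110
  H: 13 × 1.008 = 13.104
  I: 1 × 126.904 = 126.904
  O: 2 × 15.999 = 31.998
Sum: 10×12.011 + 13×1.008 + 1×126.904 + 2×15.999 = 292.116 → 292.12 g/mol.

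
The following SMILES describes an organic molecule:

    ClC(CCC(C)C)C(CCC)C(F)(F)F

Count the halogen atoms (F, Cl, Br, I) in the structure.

Halogen atoms appear at heavy-atom positions 1, 13, 14, 15 (1×Cl, 3×F).
Halogen count: 4.

4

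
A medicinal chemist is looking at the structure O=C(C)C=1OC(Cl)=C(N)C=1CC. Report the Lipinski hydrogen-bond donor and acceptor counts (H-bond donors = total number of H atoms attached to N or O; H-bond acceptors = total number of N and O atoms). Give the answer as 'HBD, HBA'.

2, 3

Donors: find every N or O and count the H atoms it carries.
  atom 1 (O): bond orders sum to 2 → 0 H
  atom 5 (O): bond orders sum to 2 → 0 H
  atom 9 (N): bond orders sum to 1 → 2 H
Lipinski HBD = 2.
Acceptors: N atoms = 1, O atoms = 2 → HBA = 3.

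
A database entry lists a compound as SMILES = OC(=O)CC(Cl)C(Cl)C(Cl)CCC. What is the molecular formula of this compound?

Walk through each heavy atom and fill implicit hydrogens from standard valence (C 4, N 3, O 2, S 2, halogen 1):
  atom 1: O, bond orders sum to 1 (valence 2) → 1 H
  atom 2: C, bond orders sum to 4 (valence 4) → 0 H
  atom 3: O, bond orders sum to 2 (valence 2) → 0 H
  atom 4: C, bond orders sum to 2 (valence 4) → 2 H
  atom 5: C, bond orders sum to 3 (valence 4) → 1 H
  atom 6: Cl (halogen, monovalent) → 0 H
  atom 7: C, bond orders sum to 3 (valence 4) → 1 H
  atom 8: Cl (halogen, monovalent) → 0 H
  atom 9: C, bond orders sum to 3 (valence 4) → 1 H
  atom 10: Cl (halogen, monovalent) → 0 H
  atom 11: C, bond orders sum to 2 (valence 4) → 2 H
  atom 12: C, bond orders sum to 2 (valence 4) → 2 H
  atom 13: C, bond orders sum to 1 (valence 4) → 3 H
Totals → C:8, H:13, Cl:3, O:2.
In Hill order: C8H13Cl3O2.

C8H13Cl3O2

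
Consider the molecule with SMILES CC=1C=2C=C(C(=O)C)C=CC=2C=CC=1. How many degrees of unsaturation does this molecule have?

Molecular formula: C13H12O.
DoU = (2C + 2 + N − H − X) / 2, where X is the halogen count and O/S are ignored.
    = (2·13 + 2 + 0 − 12 − 0) / 2 = 16 / 2 = 8.

8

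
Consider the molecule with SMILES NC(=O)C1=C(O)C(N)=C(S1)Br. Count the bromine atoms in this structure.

Scan the SMILES for Br atoms (remember two-letter symbols like Cl and Br are single atoms).
Bromine count: 1.

1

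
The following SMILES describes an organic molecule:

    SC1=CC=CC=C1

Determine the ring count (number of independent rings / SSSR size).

1

In SMILES, each pair of matching ring-closure digits denotes one ring-closing bond; the number of such bonds equals the number of independent rings.
Ring-closure bonds here: 1.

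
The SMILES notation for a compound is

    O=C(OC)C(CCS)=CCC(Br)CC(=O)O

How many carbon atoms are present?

10

Count every carbon token in the SMILES (each C, including those in ring-closure positions and inside branches).
Carbon count: 10.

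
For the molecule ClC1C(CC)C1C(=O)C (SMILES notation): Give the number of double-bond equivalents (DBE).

Molecular formula: C7H11ClO.
DoU = (2C + 2 + N − H − X) / 2, where X is the halogen count and O/S are ignored.
    = (2·7 + 2 + 0 − 11 − 1) / 2 = 4 / 2 = 2.

2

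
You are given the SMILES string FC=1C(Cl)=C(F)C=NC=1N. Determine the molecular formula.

C5H3ClF2N2

Walk through each heavy atom and fill implicit hydrogens from standard valence (C 4, N 3, O 2, S 2, halogen 1):
  atom 1: F (halogen, monovalent) → 0 H
  atom 2: C, bond orders sum to 4 (valence 4) → 0 H
  atom 3: C, bond orders sum to 4 (valence 4) → 0 H
  atom 4: Cl (halogen, monovalent) → 0 H
  atom 5: C, bond orders sum to 4 (valence 4) → 0 H
  atom 6: F (halogen, monovalent) → 0 H
  atom 7: C, bond orders sum to 3 (valence 4) → 1 H
  atom 8: N, bond orders sum to 3 (valence 3) → 0 H
  atom 9: C, bond orders sum to 4 (valence 4) → 0 H
  atom 10: N, bond orders sum to 1 (valence 3) → 2 H
Totals → C:5, H:3, Cl:1, F:2, N:2.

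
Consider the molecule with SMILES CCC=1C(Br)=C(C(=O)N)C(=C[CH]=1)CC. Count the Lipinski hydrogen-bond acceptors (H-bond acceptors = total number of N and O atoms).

2

N atoms: 1; O atoms: 1.
Lipinski HBA = 1 + 1 = 2.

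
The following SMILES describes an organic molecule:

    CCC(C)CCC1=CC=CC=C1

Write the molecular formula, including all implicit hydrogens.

C12H18

Walk through each heavy atom and fill implicit hydrogens from standard valence (C 4, N 3, O 2, S 2, halogen 1):
  atom 1: C, bond orders sum to 1 (valence 4) → 3 H
  atom 2: C, bond orders sum to 2 (valence 4) → 2 H
  atom 3: C, bond orders sum to 3 (valence 4) → 1 H
  atom 4: C, bond orders sum to 1 (valence 4) → 3 H
  atom 5: C, bond orders sum to 2 (valence 4) → 2 H
  atom 6: C, bond orders sum to 2 (valence 4) → 2 H
  atom 7: C, bond orders sum to 4 (valence 4) → 0 H
  atom 8: C, bond orders sum to 3 (valence 4) → 1 H
  atom 9: C, bond orders sum to 3 (valence 4) → 1 H
  atom 10: C, bond orders sum to 3 (valence 4) → 1 H
  atom 11: C, bond orders sum to 3 (valence 4) → 1 H
  atom 12: C, bond orders sum to 3 (valence 4) → 1 H
Totals → C:12, H:18.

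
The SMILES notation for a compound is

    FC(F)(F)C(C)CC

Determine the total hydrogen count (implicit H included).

9

Walk through each heavy atom and fill implicit hydrogens from standard valence (C 4, N 3, O 2, S 2, halogen 1):
  atom 1: F (halogen, monovalent) → 0 H
  atom 2: C, bond orders sum to 4 (valence 4) → 0 H
  atom 3: F (halogen, monovalent) → 0 H
  atom 4: F (halogen, monovalent) → 0 H
  atom 5: C, bond orders sum to 3 (valence 4) → 1 H
  atom 6: C, bond orders sum to 1 (valence 4) → 3 H
  atom 7: C, bond orders sum to 2 (valence 4) → 2 H
  atom 8: C, bond orders sum to 1 (valence 4) → 3 H
Total hydrogens: 9.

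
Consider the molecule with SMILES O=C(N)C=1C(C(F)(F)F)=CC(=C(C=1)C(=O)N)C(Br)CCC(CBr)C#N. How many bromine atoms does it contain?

2

Scan the SMILES for Br atoms (remember two-letter symbols like Cl and Br are single atoms).
Bromine count: 2.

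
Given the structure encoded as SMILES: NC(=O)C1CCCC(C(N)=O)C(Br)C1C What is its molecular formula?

C10H17BrN2O2

Walk through each heavy atom and fill implicit hydrogens from standard valence (C 4, N 3, O 2, S 2, halogen 1):
  atom 1: N, bond orders sum to 1 (valence 3) → 2 H
  atom 2: C, bond orders sum to 4 (valence 4) → 0 H
  atom 3: O, bond orders sum to 2 (valence 2) → 0 H
  atom 4: C, bond orders sum to 3 (valence 4) → 1 H
  atom 5: C, bond orders sum to 2 (valence 4) → 2 H
  atom 6: C, bond orders sum to 2 (valence 4) → 2 H
  atom 7: C, bond orders sum to 2 (valence 4) → 2 H
  atom 8: C, bond orders sum to 3 (valence 4) → 1 H
  atom 9: C, bond orders sum to 4 (valence 4) → 0 H
  atom 10: N, bond orders sum to 1 (valence 3) → 2 H
  atom 11: O, bond orders sum to 2 (valence 2) → 0 H
  atom 12: C, bond orders sum to 3 (valence 4) → 1 H
  atom 13: Br (halogen, monovalent) → 0 H
  atom 14: C, bond orders sum to 3 (valence 4) → 1 H
  atom 15: C, bond orders sum to 1 (valence 4) → 3 H
Totals → C:10, H:17, Br:1, N:2, O:2.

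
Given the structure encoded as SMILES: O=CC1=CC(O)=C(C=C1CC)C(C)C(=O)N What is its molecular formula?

Walk through each heavy atom and fill implicit hydrogens from standard valence (C 4, N 3, O 2, S 2, halogen 1):
  atom 1: O, bond orders sum to 2 (valence 2) → 0 H
  atom 2: C, bond orders sum to 3 (valence 4) → 1 H
  atom 3: C, bond orders sum to 4 (valence 4) → 0 H
  atom 4: C, bond orders sum to 3 (valence 4) → 1 H
  atom 5: C, bond orders sum to 4 (valence 4) → 0 H
  atom 6: O, bond orders sum to 1 (valence 2) → 1 H
  atom 7: C, bond orders sum to 4 (valence 4) → 0 H
  atom 8: C, bond orders sum to 3 (valence 4) → 1 H
  atom 9: C, bond orders sum to 4 (valence 4) → 0 H
  atom 10: C, bond orders sum to 2 (valence 4) → 2 H
  atom 11: C, bond orders sum to 1 (valence 4) → 3 H
  atom 12: C, bond orders sum to 3 (valence 4) → 1 H
  atom 13: C, bond orders sum to 1 (valence 4) → 3 H
  atom 14: C, bond orders sum to 4 (valence 4) → 0 H
  atom 15: O, bond orders sum to 2 (valence 2) → 0 H
  atom 16: N, bond orders sum to 1 (valence 3) → 2 H
Totals → C:12, H:15, N:1, O:3.

C12H15NO3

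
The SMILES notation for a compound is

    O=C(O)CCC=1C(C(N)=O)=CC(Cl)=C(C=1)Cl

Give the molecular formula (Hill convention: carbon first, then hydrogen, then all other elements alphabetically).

Walk through each heavy atom and fill implicit hydrogens from standard valence (C 4, N 3, O 2, S 2, halogen 1):
  atom 1: O, bond orders sum to 2 (valence 2) → 0 H
  atom 2: C, bond orders sum to 4 (valence 4) → 0 H
  atom 3: O, bond orders sum to 1 (valence 2) → 1 H
  atom 4: C, bond orders sum to 2 (valence 4) → 2 H
  atom 5: C, bond orders sum to 2 (valence 4) → 2 H
  atom 6: C, bond orders sum to 4 (valence 4) → 0 H
  atom 7: C, bond orders sum to 4 (valence 4) → 0 H
  atom 8: C, bond orders sum to 4 (valence 4) → 0 H
  atom 9: N, bond orders sum to 1 (valence 3) → 2 H
  atom 10: O, bond orders sum to 2 (valence 2) → 0 H
  atom 11: C, bond orders sum to 3 (valence 4) → 1 H
  atom 12: C, bond orders sum to 4 (valence 4) → 0 H
  atom 13: Cl (halogen, monovalent) → 0 H
  atom 14: C, bond orders sum to 4 (valence 4) → 0 H
  atom 15: C, bond orders sum to 3 (valence 4) → 1 H
  atom 16: Cl (halogen, monovalent) → 0 H
Totals → C:10, H:9, Cl:2, N:1, O:3.
In Hill order: C10H9Cl2NO3.

C10H9Cl2NO3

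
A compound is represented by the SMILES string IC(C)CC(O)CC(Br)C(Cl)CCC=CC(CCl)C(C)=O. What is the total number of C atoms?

15

Count every carbon token in the SMILES (each C, including those in ring-closure positions and inside branches).
Carbon count: 15.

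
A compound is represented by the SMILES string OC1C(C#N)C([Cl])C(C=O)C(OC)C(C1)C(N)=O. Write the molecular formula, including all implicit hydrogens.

Walk through each heavy atom and fill implicit hydrogens from standard valence (C 4, N 3, O 2, S 2, halogen 1):
  atom 1: O, bond orders sum to 1 (valence 2) → 1 H
  atom 2: C, bond orders sum to 3 (valence 4) → 1 H
  atom 3: C, bond orders sum to 3 (valence 4) → 1 H
  atom 4: C, bond orders sum to 4 (valence 4) → 0 H
  atom 5: N, bond orders sum to 3 (valence 3) → 0 H
  atom 6: C, bond orders sum to 3 (valence 4) → 1 H
  atom 7: Cl with explicit H count 0
  atom 8: C, bond orders sum to 3 (valence 4) → 1 H
  atom 9: C, bond orders sum to 3 (valence 4) → 1 H
  atom 10: O, bond orders sum to 2 (valence 2) → 0 H
  atom 11: C, bond orders sum to 3 (valence 4) → 1 H
  atom 12: O, bond orders sum to 2 (valence 2) → 0 H
  atom 13: C, bond orders sum to 1 (valence 4) → 3 H
  atom 14: C, bond orders sum to 3 (valence 4) → 1 H
  atom 15: C, bond orders sum to 2 (valence 4) → 2 H
  atom 16: C, bond orders sum to 4 (valence 4) → 0 H
  atom 17: N, bond orders sum to 1 (valence 3) → 2 H
  atom 18: O, bond orders sum to 2 (valence 2) → 0 H
Totals → C:11, H:15, Cl:1, N:2, O:4.

C11H15ClN2O4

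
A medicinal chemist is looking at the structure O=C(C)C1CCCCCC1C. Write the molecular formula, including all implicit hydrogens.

Walk through each heavy atom and fill implicit hydrogens from standard valence (C 4, N 3, O 2, S 2, halogen 1):
  atom 1: O, bond orders sum to 2 (valence 2) → 0 H
  atom 2: C, bond orders sum to 4 (valence 4) → 0 H
  atom 3: C, bond orders sum to 1 (valence 4) → 3 H
  atom 4: C, bond orders sum to 3 (valence 4) → 1 H
  atom 5: C, bond orders sum to 2 (valence 4) → 2 H
  atom 6: C, bond orders sum to 2 (valence 4) → 2 H
  atom 7: C, bond orders sum to 2 (valence 4) → 2 H
  atom 8: C, bond orders sum to 2 (valence 4) → 2 H
  atom 9: C, bond orders sum to 2 (valence 4) → 2 H
  atom 10: C, bond orders sum to 3 (valence 4) → 1 H
  atom 11: C, bond orders sum to 1 (valence 4) → 3 H
Totals → C:10, H:18, O:1.
In Hill order: C10H18O.

C10H18O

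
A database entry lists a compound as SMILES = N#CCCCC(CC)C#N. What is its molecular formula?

Walk through each heavy atom and fill implicit hydrogens from standard valence (C 4, N 3, O 2, S 2, halogen 1):
  atom 1: N, bond orders sum to 3 (valence 3) → 0 H
  atom 2: C, bond orders sum to 4 (valence 4) → 0 H
  atom 3: C, bond orders sum to 2 (valence 4) → 2 H
  atom 4: C, bond orders sum to 2 (valence 4) → 2 H
  atom 5: C, bond orders sum to 2 (valence 4) → 2 H
  atom 6: C, bond orders sum to 3 (valence 4) → 1 H
  atom 7: C, bond orders sum to 2 (valence 4) → 2 H
  atom 8: C, bond orders sum to 1 (valence 4) → 3 H
  atom 9: C, bond orders sum to 4 (valence 4) → 0 H
  atom 10: N, bond orders sum to 3 (valence 3) → 0 H
Totals → C:8, H:12, N:2.

C8H12N2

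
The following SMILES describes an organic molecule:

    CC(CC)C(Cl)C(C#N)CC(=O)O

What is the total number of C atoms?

9

Count every carbon token in the SMILES (each C, including those in ring-closure positions and inside branches).
Carbon count: 9.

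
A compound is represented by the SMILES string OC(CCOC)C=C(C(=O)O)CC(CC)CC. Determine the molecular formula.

C13H24O4

Walk through each heavy atom and fill implicit hydrogens from standard valence (C 4, N 3, O 2, S 2, halogen 1):
  atom 1: O, bond orders sum to 1 (valence 2) → 1 H
  atom 2: C, bond orders sum to 3 (valence 4) → 1 H
  atom 3: C, bond orders sum to 2 (valence 4) → 2 H
  atom 4: C, bond orders sum to 2 (valence 4) → 2 H
  atom 5: O, bond orders sum to 2 (valence 2) → 0 H
  atom 6: C, bond orders sum to 1 (valence 4) → 3 H
  atom 7: C, bond orders sum to 3 (valence 4) → 1 H
  atom 8: C, bond orders sum to 4 (valence 4) → 0 H
  atom 9: C, bond orders sum to 4 (valence 4) → 0 H
  atom 10: O, bond orders sum to 2 (valence 2) → 0 H
  atom 11: O, bond orders sum to 1 (valence 2) → 1 H
  atom 12: C, bond orders sum to 2 (valence 4) → 2 H
  atom 13: C, bond orders sum to 3 (valence 4) → 1 H
  atom 14: C, bond orders sum to 2 (valence 4) → 2 H
  atom 15: C, bond orders sum to 1 (valence 4) → 3 H
  atom 16: C, bond orders sum to 2 (valence 4) → 2 H
  atom 17: C, bond orders sum to 1 (valence 4) → 3 H
Totals → C:13, H:24, O:4.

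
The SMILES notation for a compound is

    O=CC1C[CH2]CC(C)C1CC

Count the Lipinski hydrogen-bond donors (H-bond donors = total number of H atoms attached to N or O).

0

Donors: find every N or O and count the H atoms it carries.
  atom 1 (O): bond orders sum to 2 → 0 H
Lipinski HBD = 0.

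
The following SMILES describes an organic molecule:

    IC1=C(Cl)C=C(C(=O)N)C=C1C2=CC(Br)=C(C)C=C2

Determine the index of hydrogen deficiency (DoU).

Degree of unsaturation = (number of rings) + (number of π bonds).
Ring closures in the SMILES: 2.
π bonds: 7 double bonds (each 1 DoU) → 7 DoU from unsaturation.
Total DoU = 2 + 7 = 9.

9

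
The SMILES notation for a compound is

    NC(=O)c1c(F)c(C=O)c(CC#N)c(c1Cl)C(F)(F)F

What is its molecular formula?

C11H5ClF4N2O2

Walk through each heavy atom and fill implicit hydrogens from standard valence (C 4, N 3, O 2, S 2, halogen 1); for lowercase aromatic atoms, an aromatic c carries 1 H when it has two neighbours and 0 H with three, and aromatic n carries 0 H:
  atom 1: N, bond orders sum to 1 (valence 3) → 2 H
  atom 2: C, bond orders sum to 4 (valence 4) → 0 H
  atom 3: O, bond orders sum to 2 (valence 2) → 0 H
  atom 4: aromatic c, 3 neighbours → 0 H
  atom 5: aromatic c, 3 neighbours → 0 H
  atom 6: F (halogen, monovalent) → 0 H
  atom 7: aromatic c, 3 neighbours → 0 H
  atom 8: C, bond orders sum to 3 (valence 4) → 1 H
  atom 9: O, bond orders sum to 2 (valence 2) → 0 H
  atom 10: aromatic c, 3 neighbours → 0 H
  atom 11: C, bond orders sum to 2 (valence 4) → 2 H
  atom 12: C, bond orders sum to 4 (valence 4) → 0 H
  atom 13: N, bond orders sum to 3 (valence 3) → 0 H
  atom 14: aromatic c, 3 neighbours → 0 H
  atom 15: aromatic c, 3 neighbours → 0 H
  atom 16: Cl (halogen, monovalent) → 0 H
  atom 17: C, bond orders sum to 4 (valence 4) → 0 H
  atom 18: F (halogen, monovalent) → 0 H
  atom 19: F (halogen, monovalent) → 0 H
  atom 20: F (halogen, monovalent) → 0 H
Totals → C:11, H:5, Cl:1, F:4, N:2, O:2.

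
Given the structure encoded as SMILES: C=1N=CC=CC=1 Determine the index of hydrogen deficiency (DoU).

4

Molecular formula: C5H5N.
DoU = (2C + 2 + N − H − X) / 2, where X is the halogen count and O/S are ignored.
    = (2·5 + 2 + 1 − 5 − 0) / 2 = 8 / 2 = 4.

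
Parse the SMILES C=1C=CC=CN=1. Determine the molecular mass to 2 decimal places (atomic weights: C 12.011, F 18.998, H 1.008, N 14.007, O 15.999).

First, the molecular formula is C5H5N (counting implicit H from valence).
  C: 5 × 12.011 = 60.055
  H: 5 × 1.008 = 5.040
  N: 1 × 14.007 = 14.007
Sum: 5×12.011 + 5×1.008 + 1×14.007 = 79.102 → 79.10 g/mol.

79.10 g/mol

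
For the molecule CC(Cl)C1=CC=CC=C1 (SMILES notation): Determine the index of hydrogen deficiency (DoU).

4

Degree of unsaturation = (number of rings) + (number of π bonds).
Ring closures in the SMILES: 1.
π bonds: 3 double bonds (each 1 DoU) → 3 DoU from unsaturation.
Total DoU = 1 + 3 = 4.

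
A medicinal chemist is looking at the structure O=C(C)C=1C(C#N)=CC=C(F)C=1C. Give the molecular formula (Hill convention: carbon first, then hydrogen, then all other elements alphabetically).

Walk through each heavy atom and fill implicit hydrogens from standard valence (C 4, N 3, O 2, S 2, halogen 1):
  atom 1: O, bond orders sum to 2 (valence 2) → 0 H
  atom 2: C, bond orders sum to 4 (valence 4) → 0 H
  atom 3: C, bond orders sum to 1 (valence 4) → 3 H
  atom 4: C, bond orders sum to 4 (valence 4) → 0 H
  atom 5: C, bond orders sum to 4 (valence 4) → 0 H
  atom 6: C, bond orders sum to 4 (valence 4) → 0 H
  atom 7: N, bond orders sum to 3 (valence 3) → 0 H
  atom 8: C, bond orders sum to 3 (valence 4) → 1 H
  atom 9: C, bond orders sum to 3 (valence 4) → 1 H
  atom 10: C, bond orders sum to 4 (valence 4) → 0 H
  atom 11: F (halogen, monovalent) → 0 H
  atom 12: C, bond orders sum to 4 (valence 4) → 0 H
  atom 13: C, bond orders sum to 1 (valence 4) → 3 H
Totals → C:10, H:8, F:1, N:1, O:1.
In Hill order: C10H8FNO.

C10H8FNO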